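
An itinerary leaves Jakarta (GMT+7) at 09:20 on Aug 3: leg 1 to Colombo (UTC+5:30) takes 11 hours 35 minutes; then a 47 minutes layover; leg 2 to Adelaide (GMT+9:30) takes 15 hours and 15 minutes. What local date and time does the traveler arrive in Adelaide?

15:27 on Aug 4

Convert departure to UTC: 09:20 − 7:00 = 02:20 UTC on Aug 3.
Add 11 hours 35 minutes leg 1 → 13:55 UTC.
Add 47 minutes layover in Colombo → 14:42 UTC.
Add 15 hours and 15 minutes leg 2 → 05:57 UTC (Aug 4).
Adelaide is UTC+9:30, so local arrival = 05:57 + 9:30 = 15:27 on Aug 4.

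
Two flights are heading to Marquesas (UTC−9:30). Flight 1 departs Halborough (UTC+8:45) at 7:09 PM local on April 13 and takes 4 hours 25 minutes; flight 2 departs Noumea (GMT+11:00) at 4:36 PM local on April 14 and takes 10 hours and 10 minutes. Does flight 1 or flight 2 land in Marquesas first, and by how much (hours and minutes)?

the first, by 24 hours 57 minutes

Flight 1 in UTC: 7:09 PM − 8:45 = 10:24 AM on Apr 13.
+4 hours 25 minutes → arrive 2:49 PM UTC on Apr 13.
Flight 2 in UTC: 4:36 PM − 11:00 = 5:36 AM on Apr 14.
+10 hours 10 minutes → arrive 3:46 PM UTC on Apr 14.
Flight 1 lands earlier by 24 hours 57 minutes.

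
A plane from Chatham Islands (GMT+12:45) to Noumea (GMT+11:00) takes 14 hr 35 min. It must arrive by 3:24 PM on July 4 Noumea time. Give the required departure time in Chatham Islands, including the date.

Target arrival in UTC: 3:24 PM − 11:00 = 4:24 AM on Jul 4.
Subtract 14 hours and 35 minutes → departure 1:49 PM UTC on Jul 3.
Chatham Islands is UTC+12:45: 1:49 PM + 12:45 = 2:34 AM on Jul 4.

2:34 AM on Jul 4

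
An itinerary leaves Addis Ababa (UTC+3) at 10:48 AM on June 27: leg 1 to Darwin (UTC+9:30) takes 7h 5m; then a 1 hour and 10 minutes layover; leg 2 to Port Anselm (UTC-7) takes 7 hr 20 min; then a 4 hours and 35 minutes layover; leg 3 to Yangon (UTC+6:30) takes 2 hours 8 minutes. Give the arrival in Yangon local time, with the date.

12:36 PM on Jun 28

Convert departure to UTC: 10:48 AM − 3:00 = 7:48 AM UTC on Jun 27.
Add 7 hours and 5 minutes leg 1 → 2:53 PM UTC.
Add 1 hour 10 minutes layover in Darwin → 4:03 PM UTC.
Add 7 hours 20 minutes leg 2 → 11:23 PM UTC.
Add 4 hours 35 minutes layover in Port Anselm → 3:58 AM UTC (Jun 28).
Add 2 hours 8 minutes leg 3 → 6:06 AM UTC.
Yangon is UTC+6:30, so local arrival = 6:06 AM + 6:30 = 12:36 PM on Jun 28.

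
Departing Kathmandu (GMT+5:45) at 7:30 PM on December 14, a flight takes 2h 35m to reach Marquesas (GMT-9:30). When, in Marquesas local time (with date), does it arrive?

6:50 AM on December 14

Convert departure to UTC: 7:30 PM − 5:45 = 1:45 PM UTC on Dec 14.
Add 2 hours 35 minutes travel time → 4:20 PM UTC.
Marquesas is UTC−9:30, so local arrival = 4:20 PM − 9:30 = 6:50 AM on Dec 14.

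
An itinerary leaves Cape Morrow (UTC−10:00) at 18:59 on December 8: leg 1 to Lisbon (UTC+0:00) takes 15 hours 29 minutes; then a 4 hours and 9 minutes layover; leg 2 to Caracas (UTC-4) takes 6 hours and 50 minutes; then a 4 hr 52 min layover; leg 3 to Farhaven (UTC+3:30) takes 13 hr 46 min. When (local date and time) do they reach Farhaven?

Convert departure to UTC: 18:59 + 10:00 = 04:59 UTC on Dec 9.
Add 15 hours and 29 minutes leg 1 → 20:28 UTC.
Add 4 hours and 9 minutes layover in Lisbon → 00:37 UTC (Dec 10).
Add 6 hours and 50 minutes leg 2 → 07:27 UTC.
Add 4 hours and 52 minutes layover in Caracas → 12:19 UTC.
Add 13 hours and 46 minutes leg 3 → 02:05 UTC (Dec 11).
Farhaven is UTC+3:30, so local arrival = 02:05 + 3:30 = 05:35 on Dec 11.

05:35 on December 11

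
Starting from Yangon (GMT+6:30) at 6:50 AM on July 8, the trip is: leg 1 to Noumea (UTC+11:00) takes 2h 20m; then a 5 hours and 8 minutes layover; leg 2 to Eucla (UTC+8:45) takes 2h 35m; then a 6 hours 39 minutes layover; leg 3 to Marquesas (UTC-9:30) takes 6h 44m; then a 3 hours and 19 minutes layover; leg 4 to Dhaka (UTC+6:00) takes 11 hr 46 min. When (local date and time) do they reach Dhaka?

8:51 PM on July 9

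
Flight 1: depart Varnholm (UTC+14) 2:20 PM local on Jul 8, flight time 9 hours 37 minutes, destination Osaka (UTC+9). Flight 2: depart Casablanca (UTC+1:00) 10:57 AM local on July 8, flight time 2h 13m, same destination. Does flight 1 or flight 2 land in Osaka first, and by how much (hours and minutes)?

Flight 1 in UTC: 2:20 PM − 14:00 = 12:20 AM on Jul 8.
+9 hours and 37 minutes → arrive 9:57 AM UTC on Jul 8.
Flight 2 in UTC: 10:57 AM − 1:00 = 9:57 AM on Jul 8.
+2 hours 13 minutes → arrive 12:10 PM UTC on Jul 8.
Flight 1 lands earlier by 2 hours 13 minutes.

the first, by 2 hours 13 minutes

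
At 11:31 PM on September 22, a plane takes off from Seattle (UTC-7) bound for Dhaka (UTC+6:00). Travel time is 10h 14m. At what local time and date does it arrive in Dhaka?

Convert departure to UTC: 11:31 PM + 7:00 = 6:31 AM UTC on Sep 23.
Add 10 hours 14 minutes travel time → 4:45 PM UTC.
Dhaka is UTC+6:00, so local arrival = 4:45 PM + 6:00 = 10:45 PM on Sep 23.

10:45 PM on September 23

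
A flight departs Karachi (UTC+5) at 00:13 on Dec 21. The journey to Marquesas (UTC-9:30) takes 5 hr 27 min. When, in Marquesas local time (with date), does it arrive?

15:10 on December 20

Convert departure to UTC: 00:13 − 5:00 = 19:13 UTC on Dec 20.
Add 5 hours and 27 minutes travel time → 00:40 UTC (Dec 21).
Marquesas is UTC−9:30, so local arrival = 00:40 − 9:30 = 15:10 on Dec 20.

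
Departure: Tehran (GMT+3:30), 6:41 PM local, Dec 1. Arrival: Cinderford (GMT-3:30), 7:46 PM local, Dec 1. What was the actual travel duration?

8 hours 5 minutes

Departure in UTC: 6:41 PM − 3:30 = 3:11 PM on Dec 1.
Arrival in UTC: 7:46 PM + 3:30 = 11:16 PM on Dec 1.
Elapsed = 11:16 PM − 3:11 PM = 8 hours 5 minutes.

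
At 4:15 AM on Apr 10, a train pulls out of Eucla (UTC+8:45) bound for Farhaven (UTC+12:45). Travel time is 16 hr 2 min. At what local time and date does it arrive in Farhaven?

12:17 AM on Apr 11

Farhaven is 4:00 ahead of Eucla.
After 16 hours 2 minutes it is 8:17 PM in Eucla.
Shift by the zone difference: 8:17 PM + 4:00 = 12:17 AM on Apr 11 in Farhaven.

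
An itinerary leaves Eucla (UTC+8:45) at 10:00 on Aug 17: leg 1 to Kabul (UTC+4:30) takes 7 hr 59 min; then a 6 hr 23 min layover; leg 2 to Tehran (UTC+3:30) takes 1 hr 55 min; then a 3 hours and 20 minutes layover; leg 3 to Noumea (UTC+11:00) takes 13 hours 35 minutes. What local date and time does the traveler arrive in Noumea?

21:27 on Aug 18

Convert departure to UTC: 10:00 − 8:45 = 01:15 UTC on Aug 17.
Add 7 hours and 59 minutes leg 1 → 09:14 UTC.
Add 6 hours and 23 minutes layover in Kabul → 15:37 UTC.
Add 1 hour 55 minutes leg 2 → 17:32 UTC.
Add 3 hours and 20 minutes layover in Tehran → 20:52 UTC.
Add 13 hours 35 minutes leg 3 → 10:27 UTC (Aug 18).
Noumea is UTC+11:00, so local arrival = 10:27 + 11:00 = 21:27 on Aug 18.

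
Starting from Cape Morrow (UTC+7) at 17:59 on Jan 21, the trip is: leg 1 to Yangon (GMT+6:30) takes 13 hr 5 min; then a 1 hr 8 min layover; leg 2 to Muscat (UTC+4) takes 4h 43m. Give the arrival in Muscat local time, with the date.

Convert departure to UTC: 17:59 − 7:00 = 10:59 UTC on Jan 21.
Add 13 hours 5 minutes leg 1 → 00:04 UTC (Jan 22).
Add 1 hour and 8 minutes layover in Yangon → 01:12 UTC.
Add 4 hours 43 minutes leg 2 → 05:55 UTC.
Muscat is UTC+4:00, so local arrival = 05:55 + 4:00 = 09:55 on Jan 22.

09:55 on January 22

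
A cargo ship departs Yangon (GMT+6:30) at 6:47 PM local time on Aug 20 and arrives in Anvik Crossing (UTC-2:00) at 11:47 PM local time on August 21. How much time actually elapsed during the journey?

Departure in UTC: 6:47 PM − 6:30 = 12:17 PM on Aug 20.
Arrival in UTC: 11:47 PM + 2:00 = 1:47 AM on Aug 22.
Elapsed = 1:47 AM − 12:17 PM (+2 days) = 37 hours 30 minutes.

37 hours 30 minutes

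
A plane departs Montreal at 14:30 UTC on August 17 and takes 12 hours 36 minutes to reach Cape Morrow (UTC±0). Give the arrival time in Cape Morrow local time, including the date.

03:06 on August 18

Departure is given in UTC: 14:30 on Aug 17.
Add 12 hours and 36 minutes → 03:06 UTC (Aug 18).
Cape Morrow is UTC+0, so local arrival is 03:06 on Aug 18.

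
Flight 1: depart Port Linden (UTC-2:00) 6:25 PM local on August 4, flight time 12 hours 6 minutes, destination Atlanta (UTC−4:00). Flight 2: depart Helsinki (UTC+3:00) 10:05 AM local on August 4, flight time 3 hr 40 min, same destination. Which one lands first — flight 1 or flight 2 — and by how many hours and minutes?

Flight 1 in UTC: 6:25 PM + 2:00 = 8:25 PM on Aug 4.
+12 hours and 6 minutes → arrive 8:31 AM UTC on Aug 5.
Flight 2 in UTC: 10:05 AM − 3:00 = 7:05 AM on Aug 4.
+3 hours and 40 minutes → arrive 10:45 AM UTC on Aug 4.
Flight 2 lands earlier by 21 hours 46 minutes.

the second, by 21 hours 46 minutes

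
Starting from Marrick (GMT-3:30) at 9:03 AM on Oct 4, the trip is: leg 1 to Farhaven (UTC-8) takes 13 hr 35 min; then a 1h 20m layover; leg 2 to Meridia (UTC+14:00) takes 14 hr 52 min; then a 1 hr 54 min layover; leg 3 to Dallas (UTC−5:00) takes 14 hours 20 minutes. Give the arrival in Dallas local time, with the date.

5:34 AM on October 6

Convert departure to UTC: 9:03 AM + 3:30 = 12:33 PM UTC on Oct 4.
Add 13 hours and 35 minutes leg 1 → 2:08 AM UTC (Oct 5).
Add 1 hour 20 minutes layover in Farhaven → 3:28 AM UTC.
Add 14 hours 52 minutes leg 2 → 6:20 PM UTC.
Add 1 hour and 54 minutes layover in Meridia → 8:14 PM UTC.
Add 14 hours 20 minutes leg 3 → 10:34 AM UTC (Oct 6).
Dallas is UTC−5:00, so local arrival = 10:34 AM − 5:00 = 5:34 AM on Oct 6.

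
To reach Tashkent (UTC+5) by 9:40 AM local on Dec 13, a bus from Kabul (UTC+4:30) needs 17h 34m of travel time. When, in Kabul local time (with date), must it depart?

3:36 PM on Dec 12

Target arrival in UTC: 9:40 AM − 5:00 = 4:40 AM on Dec 13.
Subtract 17 hours 34 minutes → departure 11:06 AM UTC on Dec 12.
Kabul is UTC+4:30: 11:06 AM + 4:30 = 3:36 PM on Dec 12.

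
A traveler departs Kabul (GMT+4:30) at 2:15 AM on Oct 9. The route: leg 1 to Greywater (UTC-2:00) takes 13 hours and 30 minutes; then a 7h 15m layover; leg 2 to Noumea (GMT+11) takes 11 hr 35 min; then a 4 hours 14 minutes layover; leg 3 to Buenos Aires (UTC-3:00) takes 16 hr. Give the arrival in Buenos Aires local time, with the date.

Convert departure to UTC: 2:15 AM − 4:30 = 9:45 PM UTC on Oct 8.
Add 13 hours 30 minutes leg 1 → 11:15 AM UTC (Oct 9).
Add 7 hours 15 minutes layover in Greywater → 6:30 PM UTC.
Add 11 hours 35 minutes leg 2 → 6:05 AM UTC (Oct 10).
Add 4 hours and 14 minutes layover in Noumea → 10:19 AM UTC.
Add 16 hours leg 3 → 2:19 AM UTC (Oct 11).
Buenos Aires is UTC−3:00, so local arrival = 2:19 AM − 3:00 = 11:19 PM on Oct 10.

11:19 PM on Oct 10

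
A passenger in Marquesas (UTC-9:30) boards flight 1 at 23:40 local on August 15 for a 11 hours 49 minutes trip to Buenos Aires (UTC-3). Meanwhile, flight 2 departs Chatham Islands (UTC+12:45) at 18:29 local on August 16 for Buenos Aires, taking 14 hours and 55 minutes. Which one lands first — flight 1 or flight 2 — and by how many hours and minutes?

the second, by 20 minutes

Flight 1 in UTC: 23:40 + 9:30 = 09:10 on Aug 16.
+11 hours and 49 minutes → arrive 20:59 UTC on Aug 16.
Flight 2 in UTC: 18:29 − 12:45 = 05:44 on Aug 16.
+14 hours and 55 minutes → arrive 20:39 UTC on Aug 16.
Flight 2 lands earlier by 20 minutes.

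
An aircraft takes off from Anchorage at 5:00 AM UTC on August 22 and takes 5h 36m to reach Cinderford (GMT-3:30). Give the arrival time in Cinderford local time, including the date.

Departure is given in UTC: 5:00 AM on Aug 22.
Add 5 hours and 36 minutes → 10:36 AM UTC.
Cinderford is UTC−3:30: 10:36 AM − 3:30 = 7:06 AM on Aug 22.

7:06 AM on August 22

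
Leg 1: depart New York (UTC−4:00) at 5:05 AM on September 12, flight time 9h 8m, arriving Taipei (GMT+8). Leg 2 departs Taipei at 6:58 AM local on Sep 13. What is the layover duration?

Convert departure to UTC: 5:05 AM + 4:00 = 9:05 AM UTC on Sep 12.
Add 9 hours and 8 minutes flight time → 6:13 PM UTC.
Taipei is UTC+8:00, so local arrival = 6:13 PM + 8:00 = 2:13 AM on Sep 13.
Layover = 6:58 AM − 2:13 AM = 4 hours 45 minutes.

4 hours 45 minutes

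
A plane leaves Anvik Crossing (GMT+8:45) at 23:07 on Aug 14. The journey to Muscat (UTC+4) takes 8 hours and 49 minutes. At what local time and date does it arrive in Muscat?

Convert departure to UTC: 23:07 − 8:45 = 14:22 UTC on Aug 14.
Add 8 hours 49 minutes travel time → 23:11 UTC.
Muscat is UTC+4:00, so local arrival = 23:11 + 4:00 = 03:11 on Aug 15.

03:11 on August 15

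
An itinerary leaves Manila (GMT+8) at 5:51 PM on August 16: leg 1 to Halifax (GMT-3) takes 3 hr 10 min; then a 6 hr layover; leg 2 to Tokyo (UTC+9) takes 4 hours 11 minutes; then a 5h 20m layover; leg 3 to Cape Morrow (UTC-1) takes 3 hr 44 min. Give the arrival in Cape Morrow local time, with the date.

7:16 AM on Aug 17

Convert departure to UTC: 5:51 PM − 8:00 = 9:51 AM UTC on Aug 16.
Add 3 hours and 10 minutes leg 1 → 1:01 PM UTC.
Add 6 hours layover in Halifax → 7:01 PM UTC.
Add 4 hours and 11 minutes leg 2 → 11:12 PM UTC.
Add 5 hours 20 minutes layover in Tokyo → 4:32 AM UTC (Aug 17).
Add 3 hours and 44 minutes leg 3 → 8:16 AM UTC.
Cape Morrow is UTC−1:00, so local arrival = 8:16 AM − 1:00 = 7:16 AM on Aug 17.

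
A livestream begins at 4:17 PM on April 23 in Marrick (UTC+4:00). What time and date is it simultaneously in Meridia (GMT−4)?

Meridia is 8:00 behind Marrick.
Shift by the zone difference: 4:17 PM − 8:00 = 8:17 AM on Apr 23 in Meridia.

8:17 AM on April 23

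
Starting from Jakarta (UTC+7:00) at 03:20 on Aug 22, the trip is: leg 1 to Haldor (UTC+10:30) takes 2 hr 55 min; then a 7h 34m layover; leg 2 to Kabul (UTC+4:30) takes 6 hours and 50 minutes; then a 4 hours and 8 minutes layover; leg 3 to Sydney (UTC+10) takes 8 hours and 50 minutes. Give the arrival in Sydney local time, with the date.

Convert departure to UTC: 03:20 − 7:00 = 20:20 UTC on Aug 21.
Add 2 hours 55 minutes leg 1 → 23:15 UTC.
Add 7 hours 34 minutes layover in Haldor → 06:49 UTC (Aug 22).
Add 6 hours and 50 minutes leg 2 → 13:39 UTC.
Add 4 hours and 8 minutes layover in Kabul → 17:47 UTC.
Add 8 hours 50 minutes leg 3 → 02:37 UTC (Aug 23).
Sydney is UTC+10:00, so local arrival = 02:37 + 10:00 = 12:37 on Aug 23.

12:37 on Aug 23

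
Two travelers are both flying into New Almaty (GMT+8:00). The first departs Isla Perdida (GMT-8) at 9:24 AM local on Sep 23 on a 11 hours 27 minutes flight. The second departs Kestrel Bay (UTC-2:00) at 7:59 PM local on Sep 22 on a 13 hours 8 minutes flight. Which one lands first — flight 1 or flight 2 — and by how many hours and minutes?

the second, by 17 hours 44 minutes

Flight 1 in UTC: 9:24 AM + 8:00 = 5:24 PM on Sep 23.
+11 hours 27 minutes → arrive 4:51 AM UTC on Sep 24.
Flight 2 in UTC: 7:59 PM + 2:00 = 9:59 PM on Sep 22.
+13 hours 8 minutes → arrive 11:07 AM UTC on Sep 23.
Flight 2 lands earlier by 17 hours 44 minutes.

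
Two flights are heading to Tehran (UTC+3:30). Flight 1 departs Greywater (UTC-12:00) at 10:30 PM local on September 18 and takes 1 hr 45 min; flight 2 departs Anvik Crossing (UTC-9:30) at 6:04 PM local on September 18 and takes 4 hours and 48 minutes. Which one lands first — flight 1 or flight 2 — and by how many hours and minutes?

the second, by 3 hours 53 minutes

Flight 1 in UTC: 10:30 PM + 12:00 = 10:30 AM on Sep 19.
+1 hour 45 minutes → arrive 12:15 PM UTC on Sep 19.
Flight 2 in UTC: 6:04 PM + 9:30 = 3:34 AM on Sep 19.
+4 hours and 48 minutes → arrive 8:22 AM UTC on Sep 19.
Flight 2 lands earlier by 3 hours 53 minutes.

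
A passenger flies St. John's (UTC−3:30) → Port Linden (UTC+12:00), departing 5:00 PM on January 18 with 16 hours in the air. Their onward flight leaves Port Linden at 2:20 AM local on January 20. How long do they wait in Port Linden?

Convert departure to UTC: 5:00 PM + 3:30 = 8:30 PM UTC on Jan 18.
Add 16 hours flight time → 12:30 PM UTC (Jan 19).
Port Linden is UTC+12:00, so local arrival = 12:30 PM + 12:00 = 12:30 AM on Jan 20.
Layover = 2:20 AM − 12:30 AM = 1 hour 50 minutes.

1 hour 50 minutes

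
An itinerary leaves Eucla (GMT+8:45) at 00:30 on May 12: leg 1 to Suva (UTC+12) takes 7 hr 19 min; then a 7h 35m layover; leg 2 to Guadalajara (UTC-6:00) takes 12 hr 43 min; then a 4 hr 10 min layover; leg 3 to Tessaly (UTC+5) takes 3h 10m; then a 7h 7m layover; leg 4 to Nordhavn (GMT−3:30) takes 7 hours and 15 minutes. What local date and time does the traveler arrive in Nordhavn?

Convert departure to UTC: 00:30 − 8:45 = 15:45 UTC on May 11.
Add 7 hours and 19 minutes leg 1 → 23:04 UTC.
Add 7 hours and 35 minutes layover in Suva → 06:39 UTC (May 12).
Add 12 hours and 43 minutes leg 2 → 19:22 UTC.
Add 4 hours 10 minutes layover in Guadalajara → 23:32 UTC.
Add 3 hours and 10 minutes leg 3 → 02:42 UTC (May 13).
Add 7 hours and 7 minutes layover in Tessaly → 09:49 UTC.
Add 7 hours and 15 minutes leg 4 → 17:04 UTC.
Nordhavn is UTC−3:30, so local arrival = 17:04 − 3:30 = 13:34 on May 13.

13:34 on May 13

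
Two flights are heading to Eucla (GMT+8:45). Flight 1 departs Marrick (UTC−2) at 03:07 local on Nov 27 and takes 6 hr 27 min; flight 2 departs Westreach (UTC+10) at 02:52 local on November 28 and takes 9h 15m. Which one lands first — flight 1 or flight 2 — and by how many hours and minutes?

Flight 1 in UTC: 03:07 + 2:00 = 05:07 on Nov 27.
+6 hours 27 minutes → arrive 11:34 UTC on Nov 27.
Flight 2 in UTC: 02:52 − 10:00 = 16:52 on Nov 27.
+9 hours and 15 minutes → arrive 02:07 UTC on Nov 28.
Flight 1 lands earlier by 14 hours 33 minutes.

the first, by 14 hours 33 minutes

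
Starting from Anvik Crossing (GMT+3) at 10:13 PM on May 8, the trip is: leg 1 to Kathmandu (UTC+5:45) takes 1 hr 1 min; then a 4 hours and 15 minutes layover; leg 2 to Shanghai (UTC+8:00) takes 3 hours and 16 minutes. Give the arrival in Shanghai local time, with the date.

11:45 AM on May 9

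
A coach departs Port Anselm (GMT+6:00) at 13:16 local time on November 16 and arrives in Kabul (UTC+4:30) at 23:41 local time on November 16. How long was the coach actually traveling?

11 hours 55 minutes

Departure in UTC: 13:16 − 6:00 = 07:16 on Nov 16.
Arrival in UTC: 23:41 − 4:30 = 19:11 on Nov 16.
Elapsed = 19:11 − 07:16 = 11 hours 55 minutes.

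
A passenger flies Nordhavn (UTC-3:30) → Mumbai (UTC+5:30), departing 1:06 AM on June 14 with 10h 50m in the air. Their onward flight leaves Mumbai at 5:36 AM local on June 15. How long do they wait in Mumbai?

Convert departure to UTC: 1:06 AM + 3:30 = 4:36 AM UTC on Jun 14.
Add 10 hours and 50 minutes flight time → 3:26 PM UTC.
Mumbai is UTC+5:30, so local arrival = 3:26 PM + 5:30 = 8:56 PM on Jun 14.
Layover = 5:36 AM − 8:56 PM (+1 day) = 8 hours 40 minutes.

8 hours 40 minutes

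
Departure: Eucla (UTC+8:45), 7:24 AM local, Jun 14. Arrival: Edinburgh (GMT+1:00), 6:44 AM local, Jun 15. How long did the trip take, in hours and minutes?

31 hours 5 minutes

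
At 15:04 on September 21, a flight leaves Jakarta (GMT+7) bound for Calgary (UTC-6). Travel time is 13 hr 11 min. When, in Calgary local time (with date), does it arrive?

Calgary is 13:00 behind Jakarta.
After 13 hours and 11 minutes it is 04:15 (Sep 22) in Jakarta.
Shift by the zone difference: 04:15 − 13:00 = 15:15 on Sep 21 in Calgary.

15:15 on September 21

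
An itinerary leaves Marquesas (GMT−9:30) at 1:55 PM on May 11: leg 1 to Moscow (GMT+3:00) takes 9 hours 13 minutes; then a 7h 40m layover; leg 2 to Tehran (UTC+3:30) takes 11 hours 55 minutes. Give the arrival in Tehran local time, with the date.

7:43 AM on May 13

Convert departure to UTC: 1:55 PM + 9:30 = 11:25 PM UTC on May 11.
Add 9 hours and 13 minutes leg 1 → 8:38 AM UTC (May 12).
Add 7 hours 40 minutes layover in Moscow → 4:18 PM UTC.
Add 11 hours and 55 minutes leg 2 → 4:13 AM UTC (May 13).
Tehran is UTC+3:30, so local arrival = 4:13 AM + 3:30 = 7:43 AM on May 13.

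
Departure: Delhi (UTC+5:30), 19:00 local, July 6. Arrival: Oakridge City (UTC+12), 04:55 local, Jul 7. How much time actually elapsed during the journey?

Departure in UTC: 19:00 − 5:30 = 13:30 on Jul 6.
Arrival in UTC: 04:55 − 12:00 = 16:55 on Jul 6.
Elapsed = 16:55 − 13:30 = 3 hours 25 minutes.

3 hours 25 minutes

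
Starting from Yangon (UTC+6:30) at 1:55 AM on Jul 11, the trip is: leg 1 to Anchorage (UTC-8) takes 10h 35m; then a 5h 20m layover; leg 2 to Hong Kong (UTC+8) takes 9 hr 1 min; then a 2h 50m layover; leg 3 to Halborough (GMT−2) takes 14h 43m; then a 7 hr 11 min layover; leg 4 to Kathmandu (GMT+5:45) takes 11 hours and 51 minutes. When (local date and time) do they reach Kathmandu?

2:41 PM on July 13

Convert departure to UTC: 1:55 AM − 6:30 = 7:25 PM UTC on Jul 10.
Add 10 hours and 35 minutes leg 1 → 6:00 AM UTC (Jul 11).
Add 5 hours 20 minutes layover in Anchorage → 11:20 AM UTC.
Add 9 hours and 1 minute leg 2 → 8:21 PM UTC.
Add 2 hours and 50 minutes layover in Hong Kong → 11:11 PM UTC.
Add 14 hours 43 minutes leg 3 → 1:54 PM UTC (Jul 12).
Add 7 hours 11 minutes layover in Halborough → 9:05 PM UTC.
Add 11 hours 51 minutes leg 4 → 8:56 AM UTC (Jul 13).
Kathmandu is UTC+5:45, so local arrival = 8:56 AM + 5:45 = 2:41 PM on Jul 13.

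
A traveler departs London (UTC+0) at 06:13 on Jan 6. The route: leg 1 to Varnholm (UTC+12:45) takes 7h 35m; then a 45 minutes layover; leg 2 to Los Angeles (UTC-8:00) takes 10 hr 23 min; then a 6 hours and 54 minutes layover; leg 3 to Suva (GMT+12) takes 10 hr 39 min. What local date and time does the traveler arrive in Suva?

London is at UTC+0, so departure is already 06:13 UTC on Jan 6.
Add 7 hours and 35 minutes leg 1 → 13:48 UTC.
Add 45 minutes layover in Varnholm → 14:33 UTC.
Add 10 hours 23 minutes leg 2 → 00:56 UTC (Jan 7).
Add 6 hours 54 minutes layover in Los Angeles → 07:50 UTC.
Add 10 hours and 39 minutes leg 3 → 18:29 UTC.
Suva is UTC+12:00, so local arrival = 18:29 + 12:00 = 06:29 on Jan 8.

06:29 on January 8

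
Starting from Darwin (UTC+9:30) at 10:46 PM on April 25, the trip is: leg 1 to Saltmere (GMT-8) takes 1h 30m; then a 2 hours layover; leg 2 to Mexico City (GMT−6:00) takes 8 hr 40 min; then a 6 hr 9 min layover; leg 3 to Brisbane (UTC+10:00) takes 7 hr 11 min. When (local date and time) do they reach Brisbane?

Convert departure to UTC: 10:46 PM − 9:30 = 1:16 PM UTC on Apr 25.
Add 1 hour 30 minutes leg 1 → 2:46 PM UTC.
Add 2 hours layover in Saltmere → 4:46 PM UTC.
Add 8 hours and 40 minutes leg 2 → 1:26 AM UTC (Apr 26).
Add 6 hours 9 minutes layover in Mexico City → 7:35 AM UTC.
Add 7 hours and 11 minutes leg 3 → 2:46 PM UTC.
Brisbane is UTC+10:00, so local arrival = 2:46 PM + 10:00 = 12:46 AM on Apr 27.

12:46 AM on Apr 27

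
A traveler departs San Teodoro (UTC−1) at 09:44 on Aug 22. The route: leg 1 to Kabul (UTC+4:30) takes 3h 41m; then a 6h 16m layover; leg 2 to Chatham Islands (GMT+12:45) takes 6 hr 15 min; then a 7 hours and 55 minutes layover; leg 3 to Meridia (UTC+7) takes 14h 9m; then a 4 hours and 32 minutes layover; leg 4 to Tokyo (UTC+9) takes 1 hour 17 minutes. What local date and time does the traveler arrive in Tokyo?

Convert departure to UTC: 09:44 + 1:00 = 10:44 UTC on Aug 22.
Add 3 hours and 41 minutes leg 1 → 14:25 UTC.
Add 6 hours and 16 minutes layover in Kabul → 20:41 UTC.
Add 6 hours 15 minutes leg 2 → 02:56 UTC (Aug 23).
Add 7 hours 55 minutes layover in Chatham Islands → 10:51 UTC.
Add 14 hours and 9 minutes leg 3 → 01:00 UTC (Aug 24).
Add 4 hours 32 minutes layover in Meridia → 05:32 UTC.
Add 1 hour 17 minutes leg 4 → 06:49 UTC.
Tokyo is UTC+9:00, so local arrival = 06:49 + 9:00 = 15:49 on Aug 24.

15:49 on August 24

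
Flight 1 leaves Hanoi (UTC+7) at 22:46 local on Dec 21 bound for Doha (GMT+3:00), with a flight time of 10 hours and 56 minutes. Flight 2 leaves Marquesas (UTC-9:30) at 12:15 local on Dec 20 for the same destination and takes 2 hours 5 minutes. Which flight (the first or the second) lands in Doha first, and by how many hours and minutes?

the second, by 26 hours 52 minutes

Flight 1 in UTC: 22:46 − 7:00 = 15:46 on Dec 21.
+10 hours and 56 minutes → arrive 02:42 UTC on Dec 22.
Flight 2 in UTC: 12:15 + 9:30 = 21:45 on Dec 20.
+2 hours and 5 minutes → arrive 23:50 UTC on Dec 20.
Flight 2 lands earlier by 26 hours 52 minutes.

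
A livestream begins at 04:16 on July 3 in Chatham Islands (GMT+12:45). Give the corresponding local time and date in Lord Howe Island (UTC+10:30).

02:01 on July 3

In UTC: 04:16 − 12:45 = 15:31 on Jul 2.
Lord Howe Island is UTC+10:30: 15:31 + 10:30 = 02:01 on Jul 3.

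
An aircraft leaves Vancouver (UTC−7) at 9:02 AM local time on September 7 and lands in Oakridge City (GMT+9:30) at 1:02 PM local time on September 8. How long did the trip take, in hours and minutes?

11 hours 30 minutes

Departure in UTC: 9:02 AM + 7:00 = 4:02 PM on Sep 7.
Arrival in UTC: 1:02 PM − 9:30 = 3:32 AM on Sep 8.
Elapsed = 3:32 AM − 4:02 PM (+1 day) = 11 hours 30 minutes.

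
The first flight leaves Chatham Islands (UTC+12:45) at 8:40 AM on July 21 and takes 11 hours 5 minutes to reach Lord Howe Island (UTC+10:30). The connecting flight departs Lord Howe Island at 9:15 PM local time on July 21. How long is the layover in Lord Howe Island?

3 hours 45 minutes

Convert departure to UTC: 8:40 AM − 12:45 = 7:55 PM UTC on Jul 20.
Add 11 hours and 5 minutes flight time → 7:00 AM UTC (Jul 21).
Lord Howe Island is UTC+10:30, so local arrival = 7:00 AM + 10:30 = 5:30 PM on Jul 21.
Layover = 9:15 PM − 5:30 PM = 3 hours 45 minutes.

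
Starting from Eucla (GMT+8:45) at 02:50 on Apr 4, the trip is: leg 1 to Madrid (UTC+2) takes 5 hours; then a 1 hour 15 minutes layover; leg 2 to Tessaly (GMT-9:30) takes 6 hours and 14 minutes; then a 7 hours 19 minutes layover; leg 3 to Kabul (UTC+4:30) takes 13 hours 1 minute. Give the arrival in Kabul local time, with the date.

07:24 on April 5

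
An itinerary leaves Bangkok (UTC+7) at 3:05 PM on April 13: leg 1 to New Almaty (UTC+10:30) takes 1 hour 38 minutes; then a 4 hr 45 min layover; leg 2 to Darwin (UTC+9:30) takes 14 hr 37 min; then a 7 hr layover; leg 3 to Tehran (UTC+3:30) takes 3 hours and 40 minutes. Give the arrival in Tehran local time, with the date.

7:15 PM on Apr 14

Convert departure to UTC: 3:05 PM − 7:00 = 8:05 AM UTC on Apr 13.
Add 1 hour 38 minutes leg 1 → 9:43 AM UTC.
Add 4 hours 45 minutes layover in New Almaty → 2:28 PM UTC.
Add 14 hours 37 minutes leg 2 → 5:05 AM UTC (Apr 14).
Add 7 hours layover in Darwin → 12:05 PM UTC.
Add 3 hours and 40 minutes leg 3 → 3:45 PM UTC.
Tehran is UTC+3:30, so local arrival = 3:45 PM + 3:30 = 7:15 PM on Apr 14.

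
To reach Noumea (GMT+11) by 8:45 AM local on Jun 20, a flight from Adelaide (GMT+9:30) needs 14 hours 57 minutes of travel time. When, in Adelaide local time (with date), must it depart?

Target arrival in UTC: 8:45 AM − 11:00 = 9:45 PM on Jun 19.
Subtract 14 hours and 57 minutes → departure 6:48 AM UTC on Jun 19.
Adelaide is UTC+9:30: 6:48 AM + 9:30 = 4:18 PM on Jun 19.

4:18 PM on Jun 19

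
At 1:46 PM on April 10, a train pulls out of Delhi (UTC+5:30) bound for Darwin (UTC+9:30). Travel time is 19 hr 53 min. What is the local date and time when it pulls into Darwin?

1:39 PM on April 11

Convert departure to UTC: 1:46 PM − 5:30 = 8:16 AM UTC on Apr 10.
Add 19 hours 53 minutes travel time → 4:09 AM UTC (Apr 11).
Darwin is UTC+9:30, so local arrival = 4:09 AM + 9:30 = 1:39 PM on Apr 11.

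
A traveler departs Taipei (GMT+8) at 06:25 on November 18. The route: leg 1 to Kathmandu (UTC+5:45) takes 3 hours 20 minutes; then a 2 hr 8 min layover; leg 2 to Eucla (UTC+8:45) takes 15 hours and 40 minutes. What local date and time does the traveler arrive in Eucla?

Convert departure to UTC: 06:25 − 8:00 = 22:25 UTC on Nov 17.
Add 3 hours and 20 minutes leg 1 → 01:45 UTC (Nov 18).
Add 2 hours 8 minutes layover in Kathmandu → 03:53 UTC.
Add 15 hours 40 minutes leg 2 → 19:33 UTC.
Eucla is UTC+8:45, so local arrival = 19:33 + 8:45 = 04:18 on Nov 19.

04:18 on Nov 19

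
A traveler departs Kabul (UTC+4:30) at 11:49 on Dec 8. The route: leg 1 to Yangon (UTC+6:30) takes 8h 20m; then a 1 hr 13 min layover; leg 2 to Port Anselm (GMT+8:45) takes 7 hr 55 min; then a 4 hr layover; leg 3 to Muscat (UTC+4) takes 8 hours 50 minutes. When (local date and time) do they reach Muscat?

17:37 on Dec 9

Convert departure to UTC: 11:49 − 4:30 = 07:19 UTC on Dec 8.
Add 8 hours 20 minutes leg 1 → 15:39 UTC.
Add 1 hour and 13 minutes layover in Yangon → 16:52 UTC.
Add 7 hours 55 minutes leg 2 → 00:47 UTC (Dec 9).
Add 4 hours layover in Port Anselm → 04:47 UTC.
Add 8 hours and 50 minutes leg 3 → 13:37 UTC.
Muscat is UTC+4:00, so local arrival = 13:37 + 4:00 = 17:37 on Dec 9.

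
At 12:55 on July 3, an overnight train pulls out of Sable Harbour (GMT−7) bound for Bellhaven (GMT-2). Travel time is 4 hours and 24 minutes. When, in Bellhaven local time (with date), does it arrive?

22:19 on July 3

Convert departure to UTC: 12:55 + 7:00 = 19:55 UTC on Jul 3.
Add 4 hours and 24 minutes travel time → 00:19 UTC (Jul 4).
Bellhaven is UTC−2:00, so local arrival = 00:19 − 2:00 = 22:19 on Jul 3.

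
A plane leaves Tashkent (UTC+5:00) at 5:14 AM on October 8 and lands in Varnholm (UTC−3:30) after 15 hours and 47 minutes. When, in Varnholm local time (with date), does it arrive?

12:31 PM on Oct 8

Convert departure to UTC: 5:14 AM − 5:00 = 12:14 AM UTC on Oct 8.
Add 15 hours 47 minutes travel time → 4:01 PM UTC.
Varnholm is UTC−3:30, so local arrival = 4:01 PM − 3:30 = 12:31 PM on Oct 8.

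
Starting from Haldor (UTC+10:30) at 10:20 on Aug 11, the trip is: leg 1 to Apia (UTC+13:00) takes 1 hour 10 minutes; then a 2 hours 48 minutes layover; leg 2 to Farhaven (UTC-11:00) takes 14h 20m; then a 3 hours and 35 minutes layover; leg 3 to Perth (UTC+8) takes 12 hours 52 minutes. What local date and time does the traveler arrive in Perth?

18:35 on August 12

Convert departure to UTC: 10:20 − 10:30 = 23:50 UTC on Aug 10.
Add 1 hour 10 minutes leg 1 → 01:00 UTC (Aug 11).
Add 2 hours 48 minutes layover in Apia → 03:48 UTC.
Add 14 hours 20 minutes leg 2 → 18:08 UTC.
Add 3 hours 35 minutes layover in Farhaven → 21:43 UTC.
Add 12 hours 52 minutes leg 3 → 10:35 UTC (Aug 12).
Perth is UTC+8:00, so local arrival = 10:35 + 8:00 = 18:35 on Aug 12.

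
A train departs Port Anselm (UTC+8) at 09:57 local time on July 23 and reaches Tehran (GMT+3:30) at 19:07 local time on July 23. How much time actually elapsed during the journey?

Departure in UTC: 09:57 − 8:00 = 01:57 on Jul 23.
Arrival in UTC: 19:07 − 3:30 = 15:37 on Jul 23.
Elapsed = 15:37 − 01:57 = 13 hours 40 minutes.

13 hours 40 minutes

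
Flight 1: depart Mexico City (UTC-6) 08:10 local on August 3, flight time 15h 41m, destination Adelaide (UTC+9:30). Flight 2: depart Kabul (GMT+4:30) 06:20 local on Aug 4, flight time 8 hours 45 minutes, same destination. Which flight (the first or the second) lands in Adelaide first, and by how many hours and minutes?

the first, by 4 hours 44 minutes

Flight 1 in UTC: 08:10 + 6:00 = 14:10 on Aug 3.
+15 hours 41 minutes → arrive 05:51 UTC on Aug 4.
Flight 2 in UTC: 06:20 − 4:30 = 01:50 on Aug 4.
+8 hours and 45 minutes → arrive 10:35 UTC on Aug 4.
Flight 1 lands earlier by 4 hours 44 minutes.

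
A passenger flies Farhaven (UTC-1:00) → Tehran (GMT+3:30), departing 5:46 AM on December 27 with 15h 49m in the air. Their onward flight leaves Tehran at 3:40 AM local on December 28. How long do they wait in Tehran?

Convert departure to UTC: 5:46 AM + 1:00 = 6:46 AM UTC on Dec 27.
Add 15 hours and 49 minutes flight time → 10:35 PM UTC.
Tehran is UTC+3:30, so local arrival = 10:35 PM + 3:30 = 2:05 AM on Dec 28.
Layover = 3:40 AM − 2:05 AM = 1 hour 35 minutes.

1 hour 35 minutes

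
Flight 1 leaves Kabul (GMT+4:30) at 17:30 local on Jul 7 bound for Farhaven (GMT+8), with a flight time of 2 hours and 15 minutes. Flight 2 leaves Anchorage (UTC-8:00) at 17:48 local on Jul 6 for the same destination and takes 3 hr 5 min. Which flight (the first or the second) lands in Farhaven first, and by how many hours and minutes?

Flight 1 in UTC: 17:30 − 4:30 = 13:00 on Jul 7.
+2 hours 15 minutes → arrive 15:15 UTC on Jul 7.
Flight 2 in UTC: 17:48 + 8:00 = 01:48 on Jul 7.
+3 hours and 5 minutes → arrive 04:53 UTC on Jul 7.
Flight 2 lands earlier by 10 hours 22 minutes.

the second, by 10 hours 22 minutes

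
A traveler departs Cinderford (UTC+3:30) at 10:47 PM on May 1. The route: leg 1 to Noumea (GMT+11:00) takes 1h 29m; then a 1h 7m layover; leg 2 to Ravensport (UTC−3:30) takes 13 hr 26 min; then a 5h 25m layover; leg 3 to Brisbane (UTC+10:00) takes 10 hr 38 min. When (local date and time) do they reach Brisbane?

1:22 PM on May 3

Convert departure to UTC: 10:47 PM − 3:30 = 7:17 PM UTC on May 1.
Add 1 hour 29 minutes leg 1 → 8:46 PM UTC.
Add 1 hour 7 minutes layover in Noumea → 9:53 PM UTC.
Add 13 hours and 26 minutes leg 2 → 11:19 AM UTC (May 2).
Add 5 hours 25 minutes layover in Ravensport → 4:44 PM UTC.
Add 10 hours 38 minutes leg 3 → 3:22 AM UTC (May 3).
Brisbane is UTC+10:00, so local arrival = 3:22 AM + 10:00 = 1:22 PM on May 3.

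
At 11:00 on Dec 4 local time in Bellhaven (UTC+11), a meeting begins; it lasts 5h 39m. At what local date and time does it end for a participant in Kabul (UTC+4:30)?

10:09 on Dec 4

Convert start to UTC: 11:00 − 11:00 = 00:00 UTC on Dec 4.
Add 5 hours and 39 minutes duration → 05:39 UTC.
Kabul is UTC+4:30, so local end time = 05:39 + 4:30 = 10:09 on Dec 4.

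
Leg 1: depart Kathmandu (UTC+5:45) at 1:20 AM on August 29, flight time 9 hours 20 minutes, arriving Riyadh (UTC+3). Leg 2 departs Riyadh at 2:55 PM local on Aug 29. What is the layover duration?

7 hours

Convert departure to UTC: 1:20 AM − 5:45 = 7:35 PM UTC on Aug 28.
Add 9 hours 20 minutes flight time → 4:55 AM UTC (Aug 29).
Riyadh is UTC+3:00, so local arrival = 4:55 AM + 3:00 = 7:55 AM on Aug 29.
Layover = 2:55 PM − 7:55 AM = 7 hours.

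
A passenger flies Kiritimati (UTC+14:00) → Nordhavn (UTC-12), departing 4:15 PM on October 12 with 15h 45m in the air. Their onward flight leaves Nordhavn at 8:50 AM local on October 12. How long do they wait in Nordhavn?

2 hours 50 minutes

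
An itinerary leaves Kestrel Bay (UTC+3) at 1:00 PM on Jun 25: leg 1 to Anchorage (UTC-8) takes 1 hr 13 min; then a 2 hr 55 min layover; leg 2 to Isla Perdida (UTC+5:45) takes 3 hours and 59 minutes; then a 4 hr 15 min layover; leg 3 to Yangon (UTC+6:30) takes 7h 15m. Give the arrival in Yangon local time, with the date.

12:07 PM on June 26

Convert departure to UTC: 1:00 PM − 3:00 = 10:00 AM UTC on Jun 25.
Add 1 hour and 13 minutes leg 1 → 11:13 AM UTC.
Add 2 hours and 55 minutes layover in Anchorage → 2:08 PM UTC.
Add 3 hours and 59 minutes leg 2 → 6:07 PM UTC.
Add 4 hours 15 minutes layover in Isla Perdida → 10:22 PM UTC.
Add 7 hours and 15 minutes leg 3 → 5:37 AM UTC (Jun 26).
Yangon is UTC+6:30, so local arrival = 5:37 AM + 6:30 = 12:07 PM on Jun 26.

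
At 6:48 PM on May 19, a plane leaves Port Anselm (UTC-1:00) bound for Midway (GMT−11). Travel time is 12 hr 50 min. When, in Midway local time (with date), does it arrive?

9:38 PM on May 19

Convert departure to UTC: 6:48 PM + 1:00 = 7:48 PM UTC on May 19.
Add 12 hours 50 minutes travel time → 8:38 AM UTC (May 20).
Midway is UTC−11:00, so local arrival = 8:38 AM − 11:00 = 9:38 PM on May 19.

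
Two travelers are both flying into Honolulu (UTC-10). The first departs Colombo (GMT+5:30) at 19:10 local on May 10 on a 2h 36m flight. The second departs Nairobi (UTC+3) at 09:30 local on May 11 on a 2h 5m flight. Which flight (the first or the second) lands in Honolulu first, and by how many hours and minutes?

the first, by 16 hours 19 minutes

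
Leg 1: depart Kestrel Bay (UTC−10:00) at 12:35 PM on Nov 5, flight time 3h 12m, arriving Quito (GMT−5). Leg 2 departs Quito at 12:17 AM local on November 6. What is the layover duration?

Convert departure to UTC: 12:35 PM + 10:00 = 10:35 PM UTC on Nov 5.
Add 3 hours and 12 minutes flight time → 1:47 AM UTC (Nov 6).
Quito is UTC−5:00, so local arrival = 1:47 AM − 5:00 = 8:47 PM on Nov 5.
Layover = 12:17 AM − 8:47 PM (+1 day) = 3 hours 30 minutes.

3 hours 30 minutes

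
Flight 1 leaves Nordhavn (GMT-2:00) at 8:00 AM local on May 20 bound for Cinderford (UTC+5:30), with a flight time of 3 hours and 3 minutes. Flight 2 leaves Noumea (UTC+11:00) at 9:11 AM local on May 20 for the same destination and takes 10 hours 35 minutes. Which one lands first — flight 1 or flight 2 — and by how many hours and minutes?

the second, by 4 hours 17 minutes

Flight 1 in UTC: 8:00 AM + 2:00 = 10:00 AM on May 20.
+3 hours 3 minutes → arrive 1:03 PM UTC on May 20.
Flight 2 in UTC: 9:11 AM − 11:00 = 10:11 PM on May 19.
+10 hours 35 minutes → arrive 8:46 AM UTC on May 20.
Flight 2 lands earlier by 4 hours 17 minutes.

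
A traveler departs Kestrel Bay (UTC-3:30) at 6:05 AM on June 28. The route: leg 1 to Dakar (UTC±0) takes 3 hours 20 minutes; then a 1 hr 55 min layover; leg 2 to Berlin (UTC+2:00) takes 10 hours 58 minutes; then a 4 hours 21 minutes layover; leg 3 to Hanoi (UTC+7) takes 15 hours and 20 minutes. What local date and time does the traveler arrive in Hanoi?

Convert departure to UTC: 6:05 AM + 3:30 = 9:35 AM UTC on Jun 28.
Add 3 hours and 20 minutes leg 1 → 12:55 PM UTC.
Add 1 hour 55 minutes layover in Dakar → 2:50 PM UTC.
Add 10 hours 58 minutes leg 2 → 1:48 AM UTC (Jun 29).
Add 4 hours 21 minutes layover in Berlin → 6:09 AM UTC.
Add 15 hours 20 minutes leg 3 → 9:29 PM UTC.
Hanoi is UTC+7:00, so local arrival = 9:29 PM + 7:00 = 4:29 AM on Jun 30.

4:29 AM on Jun 30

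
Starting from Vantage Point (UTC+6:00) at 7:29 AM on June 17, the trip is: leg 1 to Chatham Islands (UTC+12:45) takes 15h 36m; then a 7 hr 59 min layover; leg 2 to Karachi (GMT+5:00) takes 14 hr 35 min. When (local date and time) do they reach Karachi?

8:39 PM on Jun 18

Convert departure to UTC: 7:29 AM − 6:00 = 1:29 AM UTC on Jun 17.
Add 15 hours and 36 minutes leg 1 → 5:05 PM UTC.
Add 7 hours and 59 minutes layover in Chatham Islands → 1:04 AM UTC (Jun 18).
Add 14 hours and 35 minutes leg 2 → 3:39 PM UTC.
Karachi is UTC+5:00, so local arrival = 3:39 PM + 5:00 = 8:39 PM on Jun 18.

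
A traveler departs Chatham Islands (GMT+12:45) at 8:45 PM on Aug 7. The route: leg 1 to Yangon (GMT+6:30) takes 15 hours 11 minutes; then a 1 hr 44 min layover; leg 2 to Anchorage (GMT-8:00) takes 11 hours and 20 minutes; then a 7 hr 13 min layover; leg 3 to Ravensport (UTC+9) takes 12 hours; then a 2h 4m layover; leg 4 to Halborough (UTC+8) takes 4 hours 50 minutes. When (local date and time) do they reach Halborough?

Convert departure to UTC: 8:45 PM − 12:45 = 8:00 AM UTC on Aug 7.
Add 15 hours 11 minutes leg 1 → 11:11 PM UTC.
Add 1 hour and 44 minutes layover in Yangon → 12:55 AM UTC (Aug 8).
Add 11 hours 20 minutes leg 2 → 12:15 PM UTC.
Add 7 hours and 13 minutes layover in Anchorage → 7:28 PM UTC.
Add 12 hours leg 3 → 7:28 AM UTC (Aug 9).
Add 2 hours 4 minutes layover in Ravensport → 9:32 AM UTC.
Add 4 hours 50 minutes leg 4 → 2:22 PM UTC.
Halborough is UTC+8:00, so local arrival = 2:22 PM + 8:00 = 10:22 PM on Aug 9.

10:22 PM on Aug 9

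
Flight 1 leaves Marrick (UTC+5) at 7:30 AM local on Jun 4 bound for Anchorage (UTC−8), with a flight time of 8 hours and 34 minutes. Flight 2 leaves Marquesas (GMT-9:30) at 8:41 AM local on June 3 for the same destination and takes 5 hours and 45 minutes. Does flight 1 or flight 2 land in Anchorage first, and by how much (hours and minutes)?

the second, by 11 hours 8 minutes

Flight 1 in UTC: 7:30 AM − 5:00 = 2:30 AM on Jun 4.
+8 hours 34 minutes → arrive 11:04 AM UTC on Jun 4.
Flight 2 in UTC: 8:41 AM + 9:30 = 6:11 PM on Jun 3.
+5 hours 45 minutes → arrive 11:56 PM UTC on Jun 3.
Flight 2 lands earlier by 11 hours 8 minutes.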